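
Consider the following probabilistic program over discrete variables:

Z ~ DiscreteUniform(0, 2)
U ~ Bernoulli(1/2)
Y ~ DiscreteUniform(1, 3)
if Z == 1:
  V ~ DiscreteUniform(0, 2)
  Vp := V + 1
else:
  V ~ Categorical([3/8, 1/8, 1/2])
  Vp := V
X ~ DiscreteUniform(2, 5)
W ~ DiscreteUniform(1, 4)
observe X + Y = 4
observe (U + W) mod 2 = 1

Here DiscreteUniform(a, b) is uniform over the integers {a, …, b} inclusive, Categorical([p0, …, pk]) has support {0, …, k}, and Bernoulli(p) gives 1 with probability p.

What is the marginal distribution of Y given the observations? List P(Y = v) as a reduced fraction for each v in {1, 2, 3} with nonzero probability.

Enumerate traces; 72 have nonzero weight after conditioning:
  (Z=0, U=0, Y=1, V=0, X=3, W=1) weight 1/768
  (Z=0, U=0, Y=1, V=0, X=3, W=3) weight 1/768
  (Z=0, U=0, Y=1, V=1, X=3, W=1) weight 1/2304
  (Z=0, U=0, Y=1, V=1, X=3, W=3) weight 1/2304
  (Z=0, U=0, Y=1, V=2, X=3, W=1) weight 1/576
  (Z=0, U=0, Y=1, V=2, X=3, W=3) weight 1/576
  (Z=0, U=0, Y=2, V=0, X=2, W=1) weight 1/768
  (Z=0, U=0, Y=2, V=0, X=2, W=3) weight 1/768
  … 64 more
Group by Y:
  weight(Y=1) = 1/24
  weight(Y=2) = 1/24
Total weight = 1/24 + 1/24 = 1/12
P(Y=1 | obs) = 1/24 / 1/12 = 1/2
P(Y=2 | obs) = 1/24 / 1/12 = 1/2

P(Y=1) = 1/2, P(Y=2) = 1/2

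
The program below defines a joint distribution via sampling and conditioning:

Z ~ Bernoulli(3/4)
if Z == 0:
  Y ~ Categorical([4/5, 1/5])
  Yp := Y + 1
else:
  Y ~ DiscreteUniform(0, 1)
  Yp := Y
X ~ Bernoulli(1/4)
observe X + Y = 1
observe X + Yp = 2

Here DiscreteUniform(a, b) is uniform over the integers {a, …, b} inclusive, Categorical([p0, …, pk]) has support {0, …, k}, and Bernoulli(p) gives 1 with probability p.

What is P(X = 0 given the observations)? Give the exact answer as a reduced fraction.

Enumerate traces; 2 have nonzero weight after conditioning:
  (Z=0, Y=0, X=1) weight 1/20
  (Z=0, Y=1, X=0) weight 3/80
Group by X:
  weight(X=0) = 3/80
  weight(X=1) = 1/20
Total weight = 3/80 + 1/20 = 7/80
P(X=0 | obs) = 3/80 / 7/80 = 3/7
P(X=1 | obs) = 1/20 / 7/80 = 4/7

P(X = 0 | obs) = 3/7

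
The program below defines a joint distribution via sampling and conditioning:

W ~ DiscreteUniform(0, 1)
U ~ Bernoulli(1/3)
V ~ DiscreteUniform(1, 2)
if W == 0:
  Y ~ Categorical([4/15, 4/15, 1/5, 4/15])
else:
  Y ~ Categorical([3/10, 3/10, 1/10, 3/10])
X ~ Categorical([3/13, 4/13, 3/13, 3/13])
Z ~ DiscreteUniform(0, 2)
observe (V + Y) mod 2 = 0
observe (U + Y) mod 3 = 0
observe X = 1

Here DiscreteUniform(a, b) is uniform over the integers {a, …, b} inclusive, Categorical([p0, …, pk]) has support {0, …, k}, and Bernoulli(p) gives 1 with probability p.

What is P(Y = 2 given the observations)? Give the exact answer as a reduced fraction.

Enumerate traces; 18 have nonzero weight after conditioning:
  (W=0, U=0, V=1, Y=3, X=1, Z=0) weight 8/1755
  (W=0, U=0, V=1, Y=3, X=1, Z=1) weight 8/1755
  (W=0, U=0, V=1, Y=3, X=1, Z=2) weight 8/1755
  (W=0, U=0, V=2, Y=0, X=1, Z=0) weight 8/1755
  (W=0, U=0, V=2, Y=0, X=1, Z=1) weight 8/1755
  (W=0, U=0, V=2, Y=0, X=1, Z=2) weight 8/1755
  (W=0, U=1, V=2, Y=2, X=1, Z=0) weight 1/585
  (W=0, U=1, V=2, Y=2, X=1, Z=1) weight 1/585
  … 10 more
Group by Y:
  weight(Y=0) = 17/585
  weight(Y=2) = 1/130
  weight(Y=3) = 17/585
Total weight = 17/585 + 1/130 + 17/585 = 77/1170
P(Y=0 | obs) = 17/585 / 77/1170 = 34/77
P(Y=2 | obs) = 1/130 / 77/1170 = 9/77
P(Y=3 | obs) = 17/585 / 77/1170 = 34/77

P(Y = 2 | obs) = 9/77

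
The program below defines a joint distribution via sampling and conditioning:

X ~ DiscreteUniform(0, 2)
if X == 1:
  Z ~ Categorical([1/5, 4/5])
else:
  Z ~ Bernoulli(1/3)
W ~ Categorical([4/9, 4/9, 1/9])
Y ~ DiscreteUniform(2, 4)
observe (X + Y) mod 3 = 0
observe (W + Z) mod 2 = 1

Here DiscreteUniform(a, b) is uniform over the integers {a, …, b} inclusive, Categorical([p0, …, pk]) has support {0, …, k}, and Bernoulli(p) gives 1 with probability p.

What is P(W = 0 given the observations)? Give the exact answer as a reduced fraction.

Enumerate traces; 9 have nonzero weight after conditioning:
  (X=0, Z=0, W=1, Y=3) weight 8/243
  (X=0, Z=1, W=0, Y=3) weight 4/243
  (X=0, Z=1, W=2, Y=3) weight 1/243
  (X=1, Z=0, W=1, Y=2) weight 4/405
  (X=1, Z=1, W=0, Y=2) weight 16/405
  (X=1, Z=1, W=2, Y=2) weight 4/405
  (X=2, Z=0, W=1, Y=4) weight 8/243
  (X=2, Z=1, W=0, Y=4) weight 4/243
  … 1 more
Group by W:
  weight(W=0) = 88/1215
  weight(W=1) = 92/1215
  weight(W=2) = 22/1215
Total weight = 88/1215 + 92/1215 + 22/1215 = 202/1215
P(W=0 | obs) = 88/1215 / 202/1215 = 44/101
P(W=1 | obs) = 92/1215 / 202/1215 = 46/101
P(W=2 | obs) = 22/1215 / 202/1215 = 11/101

P(W = 0 | obs) = 44/101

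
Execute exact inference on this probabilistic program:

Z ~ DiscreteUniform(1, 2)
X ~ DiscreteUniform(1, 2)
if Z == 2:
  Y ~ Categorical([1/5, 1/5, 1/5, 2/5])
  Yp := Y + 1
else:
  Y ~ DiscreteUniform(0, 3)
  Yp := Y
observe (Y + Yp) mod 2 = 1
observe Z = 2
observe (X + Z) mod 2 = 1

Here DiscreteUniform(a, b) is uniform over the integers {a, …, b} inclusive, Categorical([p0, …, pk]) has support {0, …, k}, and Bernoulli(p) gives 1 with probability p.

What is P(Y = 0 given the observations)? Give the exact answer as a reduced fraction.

Enumerate traces; 4 have nonzero weight after conditioning:
  (Z=2, X=1, Y=0) weight 1/20
  (Z=2, X=1, Y=1) weight 1/20
  (Z=2, X=1, Y=2) weight 1/20
  (Z=2, X=1, Y=3) weight 1/10
Group by Y:
  weight(Y=0) = 1/20
  weight(Y=1) = 1/20
  weight(Y=2) = 1/20
  weight(Y=3) = 1/10
Total weight = 1/20 + 1/20 + 1/20 + 1/10 = 1/4
P(Y=0 | obs) = 1/20 / 1/4 = 1/5
P(Y=1 | obs) = 1/20 / 1/4 = 1/5
P(Y=2 | obs) = 1/20 / 1/4 = 1/5
P(Y=3 | obs) = 1/10 / 1/4 = 2/5

P(Y = 0 | obs) = 1/5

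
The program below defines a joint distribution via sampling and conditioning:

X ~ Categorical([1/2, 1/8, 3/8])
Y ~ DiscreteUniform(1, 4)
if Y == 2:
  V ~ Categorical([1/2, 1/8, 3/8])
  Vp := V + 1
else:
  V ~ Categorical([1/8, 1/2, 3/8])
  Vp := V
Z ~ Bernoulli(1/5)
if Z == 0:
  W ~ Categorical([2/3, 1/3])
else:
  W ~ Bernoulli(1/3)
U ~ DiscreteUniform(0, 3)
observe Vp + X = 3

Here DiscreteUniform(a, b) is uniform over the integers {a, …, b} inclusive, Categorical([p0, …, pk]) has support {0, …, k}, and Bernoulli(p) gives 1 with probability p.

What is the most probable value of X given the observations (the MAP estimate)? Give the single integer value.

Enumerate traces; 144 have nonzero weight after conditioning:
  (X=0, Y=2, V=2, Z=0, W=0, U=0) weight 1/160
  (X=0, Y=2, V=2, Z=0, W=0, U=1) weight 1/160
  (X=0, Y=2, V=2, Z=0, W=0, U=2) weight 1/160
  (X=0, Y=2, V=2, Z=0, W=0, U=3) weight 1/160
  (X=0, Y=2, V=2, Z=0, W=1, U=0) weight 1/320
  (X=0, Y=2, V=2, Z=0, W=1, U=1) weight 1/320
  (X=0, Y=2, V=2, Z=0, W=1, U=2) weight 1/320
  (X=0, Y=2, V=2, Z=0, W=1, U=3) weight 1/320
  (X=1, Y=1, V=2, Z=0, W=0, U=0) weight 1/640
  (X=2, Y=1, V=1, Z=0, W=0, U=0) weight 1/160
  … 134 more
Group by X:
  weight(X=0) = 3/64
  weight(X=1) = 5/128
  weight(X=2) = 3/16
Total weight = 3/64 + 5/128 + 3/16 = 35/128
P(X=0 | obs) = 3/64 / 35/128 = 6/35
P(X=1 | obs) = 5/128 / 35/128 = 1/7
P(X=2 | obs) = 3/16 / 35/128 = 24/35
argmax = 2

argmax_v P(X = v | obs) = 2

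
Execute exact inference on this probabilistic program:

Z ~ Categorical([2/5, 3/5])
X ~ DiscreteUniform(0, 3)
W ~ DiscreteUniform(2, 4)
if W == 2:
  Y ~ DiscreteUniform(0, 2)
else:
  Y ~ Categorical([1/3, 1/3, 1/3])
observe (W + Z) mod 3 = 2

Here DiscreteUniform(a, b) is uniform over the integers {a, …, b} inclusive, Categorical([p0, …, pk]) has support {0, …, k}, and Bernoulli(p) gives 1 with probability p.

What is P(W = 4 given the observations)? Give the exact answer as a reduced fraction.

Enumerate traces; 24 have nonzero weight after conditioning:
  (Z=0, X=0, W=2, Y=0) weight 1/90
  (Z=0, X=0, W=2, Y=1) weight 1/90
  (Z=0, X=0, W=2, Y=2) weight 1/90
  (Z=0, X=1, W=2, Y=0) weight 1/90
  (Z=0, X=1, W=2, Y=1) weight 1/90
  (Z=0, X=1, W=2, Y=2) weight 1/90
  (Z=0, X=2, W=2, Y=0) weight 1/90
  (Z=0, X=2, W=2, Y=1) weight 1/90
  (Z=1, X=0, W=4, Y=0) weight 1/60
  … 15 more
Group by W:
  weight(W=2) = 2/15
  weight(W=4) = 1/5
Total weight = 2/15 + 1/5 = 1/3
P(W=2 | obs) = 2/15 / 1/3 = 2/5
P(W=4 | obs) = 1/5 / 1/3 = 3/5

P(W = 4 | obs) = 3/5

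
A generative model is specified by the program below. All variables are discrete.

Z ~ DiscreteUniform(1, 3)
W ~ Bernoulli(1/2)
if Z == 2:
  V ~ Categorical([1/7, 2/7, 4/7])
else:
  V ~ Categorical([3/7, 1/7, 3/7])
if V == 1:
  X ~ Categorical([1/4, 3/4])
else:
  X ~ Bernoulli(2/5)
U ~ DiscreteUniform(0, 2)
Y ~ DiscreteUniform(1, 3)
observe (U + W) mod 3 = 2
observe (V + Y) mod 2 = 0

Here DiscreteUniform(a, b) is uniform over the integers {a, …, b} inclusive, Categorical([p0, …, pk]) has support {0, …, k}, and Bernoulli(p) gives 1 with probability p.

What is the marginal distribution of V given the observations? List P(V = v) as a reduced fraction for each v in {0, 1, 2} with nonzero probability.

Enumerate traces; 48 have nonzero weight after conditioning:
  (Z=1, W=0, V=0, X=0, U=2, Y=2) weight 1/210
  (Z=1, W=0, V=0, X=1, U=2, Y=2) weight 1/315
  (Z=1, W=0, V=1, X=0, U=2, Y=1) weight 1/1512
  (Z=1, W=0, V=1, X=0, U=2, Y=3) weight 1/1512
  (Z=1, W=0, V=1, X=1, U=2, Y=1) weight 1/504
  (Z=1, W=0, V=1, X=1, U=2, Y=3) weight 1/504
  (Z=1, W=0, V=2, X=0, U=2, Y=2) weight 1/210
  (Z=1, W=0, V=2, X=1, U=2, Y=2) weight 1/315
  … 40 more
Group by V:
  weight(V=0) = 1/27
  weight(V=1) = 8/189
  weight(V=2) = 10/189
Total weight = 1/27 + 8/189 + 10/189 = 25/189
P(V=0 | obs) = 1/27 / 25/189 = 7/25
P(V=1 | obs) = 8/189 / 25/189 = 8/25
P(V=2 | obs) = 10/189 / 25/189 = 2/5

P(V=0) = 7/25, P(V=1) = 8/25, P(V=2) = 2/5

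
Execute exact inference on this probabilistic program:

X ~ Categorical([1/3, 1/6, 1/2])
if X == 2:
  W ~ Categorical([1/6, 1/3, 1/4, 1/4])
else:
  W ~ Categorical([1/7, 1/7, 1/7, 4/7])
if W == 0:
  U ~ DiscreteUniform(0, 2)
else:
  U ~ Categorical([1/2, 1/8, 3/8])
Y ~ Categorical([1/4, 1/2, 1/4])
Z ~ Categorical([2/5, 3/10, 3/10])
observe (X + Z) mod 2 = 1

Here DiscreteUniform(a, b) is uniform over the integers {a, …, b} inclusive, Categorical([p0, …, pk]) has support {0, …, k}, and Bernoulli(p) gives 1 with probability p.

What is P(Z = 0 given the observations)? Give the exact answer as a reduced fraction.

Enumerate traces; 144 have nonzero weight after conditioning:
  (X=0, W=0, U=0, Y=0, Z=1) weight 1/840
  (X=0, W=0, U=0, Y=1, Z=1) weight 1/420
  (X=0, W=0, U=0, Y=2, Z=1) weight 1/840
  (X=0, W=0, U=1, Y=0, Z=1) weight 1/840
  (X=0, W=0, U=1, Y=1, Z=1) weight 1/420
  (X=0, W=0, U=1, Y=2, Z=1) weight 1/840
  (X=0, W=0, U=2, Y=0, Z=1) weight 1/840
  (X=0, W=0, U=2, Y=1, Z=1) weight 1/420
  (X=1, W=0, U=0, Y=0, Z=0) weight 1/1260
  (X=1, W=0, U=0, Y=0, Z=2) weight 1/1680
  … 134 more
Group by Z:
  weight(Z=0) = 1/15
  weight(Z=1) = 1/4
  weight(Z=2) = 1/20
Total weight = 1/15 + 1/4 + 1/20 = 11/30
P(Z=0 | obs) = 1/15 / 11/30 = 2/11
P(Z=1 | obs) = 1/4 / 11/30 = 15/22
P(Z=2 | obs) = 1/20 / 11/30 = 3/22

P(Z = 0 | obs) = 2/11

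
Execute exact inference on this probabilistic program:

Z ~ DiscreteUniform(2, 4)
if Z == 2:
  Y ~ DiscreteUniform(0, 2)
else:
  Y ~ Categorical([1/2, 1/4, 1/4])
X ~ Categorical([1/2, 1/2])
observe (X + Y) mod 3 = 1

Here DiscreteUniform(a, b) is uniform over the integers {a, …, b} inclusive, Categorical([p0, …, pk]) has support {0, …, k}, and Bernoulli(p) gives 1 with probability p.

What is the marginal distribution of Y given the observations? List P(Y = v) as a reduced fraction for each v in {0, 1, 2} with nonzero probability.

Enumerate traces; 6 have nonzero weight after conditioning:
  (Z=2, Y=0, X=1) weight 1/18
  (Z=2, Y=1, X=0) weight 1/18
  (Z=3, Y=0, X=1) weight 1/12
  (Z=3, Y=1, X=0) weight 1/24
  (Z=4, Y=0, X=1) weight 1/12
  (Z=4, Y=1, X=0) weight 1/24
Group by Y:
  weight(Y=0) = 2/9
  weight(Y=1) = 5/36
Total weight = 2/9 + 5/36 = 13/36
P(Y=0 | obs) = 2/9 / 13/36 = 8/13
P(Y=1 | obs) = 5/36 / 13/36 = 5/13

P(Y=0) = 8/13, P(Y=1) = 5/13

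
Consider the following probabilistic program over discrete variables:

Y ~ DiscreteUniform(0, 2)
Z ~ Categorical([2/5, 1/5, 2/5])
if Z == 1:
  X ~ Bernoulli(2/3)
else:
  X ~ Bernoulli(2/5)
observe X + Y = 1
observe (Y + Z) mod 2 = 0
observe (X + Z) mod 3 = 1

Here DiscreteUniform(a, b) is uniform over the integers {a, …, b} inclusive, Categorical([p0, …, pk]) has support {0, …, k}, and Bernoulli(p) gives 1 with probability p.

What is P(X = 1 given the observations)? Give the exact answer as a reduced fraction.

Enumerate traces; 2 have nonzero weight after conditioning:
  (Y=0, Z=0, X=1) weight 4/75
  (Y=1, Z=1, X=0) weight 1/45
Group by X:
  weight(X=0) = 1/45
  weight(X=1) = 4/75
Total weight = 1/45 + 4/75 = 17/225
P(X=0 | obs) = 1/45 / 17/225 = 5/17
P(X=1 | obs) = 4/75 / 17/225 = 12/17

P(X = 1 | obs) = 12/17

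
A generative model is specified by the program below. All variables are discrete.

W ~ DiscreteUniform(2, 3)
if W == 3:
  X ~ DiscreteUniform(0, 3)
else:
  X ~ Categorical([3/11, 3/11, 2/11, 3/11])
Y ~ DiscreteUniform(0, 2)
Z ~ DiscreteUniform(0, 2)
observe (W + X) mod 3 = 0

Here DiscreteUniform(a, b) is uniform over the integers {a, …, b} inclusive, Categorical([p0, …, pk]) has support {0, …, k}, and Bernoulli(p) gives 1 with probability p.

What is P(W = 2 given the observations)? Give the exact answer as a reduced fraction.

P(W = 2 | obs) = 6/17

Enumerate traces; 27 have nonzero weight after conditioning:
  (W=2, X=1, Y=0, Z=0) weight 1/66
  (W=2, X=1, Y=0, Z=1) weight 1/66
  (W=2, X=1, Y=0, Z=2) weight 1/66
  (W=2, X=1, Y=1, Z=0) weight 1/66
  (W=2, X=1, Y=1, Z=1) weight 1/66
  (W=2, X=1, Y=1, Z=2) weight 1/66
  (W=2, X=1, Y=2, Z=0) weight 1/66
  (W=2, X=1, Y=2, Z=1) weight 1/66
  (W=3, X=0, Y=0, Z=0) weight 1/72
  … 18 more
Group by W:
  weight(W=2) = 3/22
  weight(W=3) = 1/4
Total weight = 3/22 + 1/4 = 17/44
P(W=2 | obs) = 3/22 / 17/44 = 6/17
P(W=3 | obs) = 1/4 / 17/44 = 11/17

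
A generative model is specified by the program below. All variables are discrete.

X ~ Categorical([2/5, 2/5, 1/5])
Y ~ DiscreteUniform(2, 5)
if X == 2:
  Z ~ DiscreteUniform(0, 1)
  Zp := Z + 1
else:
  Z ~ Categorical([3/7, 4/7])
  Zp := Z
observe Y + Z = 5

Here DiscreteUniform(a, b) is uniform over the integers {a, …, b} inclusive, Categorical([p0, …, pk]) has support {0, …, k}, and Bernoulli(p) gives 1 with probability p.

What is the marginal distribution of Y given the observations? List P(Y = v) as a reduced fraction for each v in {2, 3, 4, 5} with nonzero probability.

Enumerate traces; 6 have nonzero weight after conditioning:
  (X=0, Y=4, Z=1) weight 2/35
  (X=0, Y=5, Z=0) weight 3/70
  (X=1, Y=4, Z=1) weight 2/35
  (X=1, Y=5, Z=0) weight 3/70
  (X=2, Y=4, Z=1) weight 1/40
  (X=2, Y=5, Z=0) weight 1/40
Group by Y:
  weight(Y=4) = 39/280
  weight(Y=5) = 31/280
Total weight = 39/280 + 31/280 = 1/4
P(Y=4 | obs) = 39/280 / 1/4 = 39/70
P(Y=5 | obs) = 31/280 / 1/4 = 31/70

P(Y=4) = 39/70, P(Y=5) = 31/70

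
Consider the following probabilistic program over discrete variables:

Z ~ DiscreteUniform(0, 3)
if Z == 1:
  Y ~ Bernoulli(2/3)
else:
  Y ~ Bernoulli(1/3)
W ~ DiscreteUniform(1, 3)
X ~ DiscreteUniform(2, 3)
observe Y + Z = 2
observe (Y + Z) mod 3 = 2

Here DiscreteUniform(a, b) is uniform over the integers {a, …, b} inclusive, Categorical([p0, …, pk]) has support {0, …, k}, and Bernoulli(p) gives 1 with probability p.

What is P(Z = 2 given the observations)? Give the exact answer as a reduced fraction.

P(Z = 2 | obs) = 1/2

Enumerate traces; 12 have nonzero weight after conditioning:
  (Z=1, Y=1, W=1, X=2) weight 1/36
  (Z=1, Y=1, W=1, X=3) weight 1/36
  (Z=1, Y=1, W=2, X=2) weight 1/36
  (Z=1, Y=1, W=2, X=3) weight 1/36
  (Z=1, Y=1, W=3, X=2) weight 1/36
  (Z=1, Y=1, W=3, X=3) weight 1/36
  (Z=2, Y=0, W=1, X=2) weight 1/36
  (Z=2, Y=0, W=1, X=3) weight 1/36
  … 4 more
Group by Z:
  weight(Z=1) = 1/6
  weight(Z=2) = 1/6
Total weight = 1/6 + 1/6 = 1/3
P(Z=1 | obs) = 1/6 / 1/3 = 1/2
P(Z=2 | obs) = 1/6 / 1/3 = 1/2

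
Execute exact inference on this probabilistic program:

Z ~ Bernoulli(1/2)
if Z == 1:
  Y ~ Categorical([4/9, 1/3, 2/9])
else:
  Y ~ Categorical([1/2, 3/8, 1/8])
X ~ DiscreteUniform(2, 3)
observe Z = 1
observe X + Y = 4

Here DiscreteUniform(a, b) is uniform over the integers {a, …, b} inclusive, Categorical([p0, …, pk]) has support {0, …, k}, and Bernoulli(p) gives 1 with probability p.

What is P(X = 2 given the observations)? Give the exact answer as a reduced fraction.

P(X = 2 | obs) = 2/5

Enumerate traces; 2 have nonzero weight after conditioning:
  (Z=1, Y=1, X=3) weight 1/12
  (Z=1, Y=2, X=2) weight 1/18
Group by X:
  weight(X=2) = 1/18
  weight(X=3) = 1/12
Total weight = 1/18 + 1/12 = 5/36
P(X=2 | obs) = 1/18 / 5/36 = 2/5
P(X=3 | obs) = 1/12 / 5/36 = 3/5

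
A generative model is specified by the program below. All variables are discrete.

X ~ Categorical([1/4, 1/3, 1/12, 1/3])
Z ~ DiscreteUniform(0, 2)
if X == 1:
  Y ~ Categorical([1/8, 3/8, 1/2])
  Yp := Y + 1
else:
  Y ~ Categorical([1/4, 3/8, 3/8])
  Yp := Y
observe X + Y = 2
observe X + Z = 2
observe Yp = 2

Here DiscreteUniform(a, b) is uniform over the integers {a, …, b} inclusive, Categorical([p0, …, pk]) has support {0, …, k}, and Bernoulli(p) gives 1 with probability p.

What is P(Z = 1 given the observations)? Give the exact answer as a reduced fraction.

P(Z = 1 | obs) = 4/7

Enumerate traces; 2 have nonzero weight after conditioning:
  (X=0, Z=2, Y=2) weight 1/32
  (X=1, Z=1, Y=1) weight 1/24
Group by Z:
  weight(Z=1) = 1/24
  weight(Z=2) = 1/32
Total weight = 1/24 + 1/32 = 7/96
P(Z=1 | obs) = 1/24 / 7/96 = 4/7
P(Z=2 | obs) = 1/32 / 7/96 = 3/7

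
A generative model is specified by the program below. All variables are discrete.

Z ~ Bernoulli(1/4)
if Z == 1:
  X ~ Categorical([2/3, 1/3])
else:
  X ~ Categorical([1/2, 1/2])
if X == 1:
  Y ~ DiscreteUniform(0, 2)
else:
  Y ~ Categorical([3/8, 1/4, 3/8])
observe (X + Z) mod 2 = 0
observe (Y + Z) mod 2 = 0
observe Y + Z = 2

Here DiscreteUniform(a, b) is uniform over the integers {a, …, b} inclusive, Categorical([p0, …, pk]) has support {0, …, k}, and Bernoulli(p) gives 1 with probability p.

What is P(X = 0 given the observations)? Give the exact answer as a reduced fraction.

Enumerate traces; 2 have nonzero weight after conditioning:
  (Z=0, X=0, Y=2) weight 9/64
  (Z=1, X=1, Y=1) weight 1/36
Group by X:
  weight(X=0) = 9/64
  weight(X=1) = 1/36
Total weight = 9/64 + 1/36 = 97/576
P(X=0 | obs) = 9/64 / 97/576 = 81/97
P(X=1 | obs) = 1/36 / 97/576 = 16/97

P(X = 0 | obs) = 81/97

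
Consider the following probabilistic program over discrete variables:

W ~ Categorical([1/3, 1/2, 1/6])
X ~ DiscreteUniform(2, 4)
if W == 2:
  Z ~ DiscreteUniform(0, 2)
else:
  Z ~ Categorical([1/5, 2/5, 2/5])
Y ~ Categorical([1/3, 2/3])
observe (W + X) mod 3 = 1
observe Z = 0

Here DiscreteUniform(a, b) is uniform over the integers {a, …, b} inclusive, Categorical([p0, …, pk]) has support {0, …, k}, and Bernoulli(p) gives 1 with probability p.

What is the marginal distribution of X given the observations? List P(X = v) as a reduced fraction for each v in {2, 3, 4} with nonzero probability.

P(X=2) = 1/4, P(X=3) = 9/20, P(X=4) = 3/10

Enumerate traces; 6 have nonzero weight after conditioning:
  (W=0, X=4, Z=0, Y=0) weight 1/135
  (W=0, X=4, Z=0, Y=1) weight 2/135
  (W=1, X=3, Z=0, Y=0) weight 1/90
  (W=1, X=3, Z=0, Y=1) weight 1/45
  (W=2, X=2, Z=0, Y=0) weight 1/162
  (W=2, X=2, Z=0, Y=1) weight 1/81
Group by X:
  weight(X=2) = 1/54
  weight(X=3) = 1/30
  weight(X=4) = 1/45
Total weight = 1/54 + 1/30 + 1/45 = 2/27
P(X=2 | obs) = 1/54 / 2/27 = 1/4
P(X=3 | obs) = 1/30 / 2/27 = 9/20
P(X=4 | obs) = 1/45 / 2/27 = 3/10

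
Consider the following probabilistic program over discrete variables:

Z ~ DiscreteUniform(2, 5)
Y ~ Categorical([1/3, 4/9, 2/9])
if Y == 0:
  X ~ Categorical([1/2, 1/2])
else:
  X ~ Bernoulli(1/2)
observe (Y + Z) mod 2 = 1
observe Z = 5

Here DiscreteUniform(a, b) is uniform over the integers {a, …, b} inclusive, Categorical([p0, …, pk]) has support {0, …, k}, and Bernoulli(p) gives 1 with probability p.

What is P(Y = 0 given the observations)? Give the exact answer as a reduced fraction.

P(Y = 0 | obs) = 3/5

Enumerate traces; 4 have nonzero weight after conditioning:
  (Z=5, Y=0, X=0) weight 1/24
  (Z=5, Y=0, X=1) weight 1/24
  (Z=5, Y=2, X=0) weight 1/36
  (Z=5, Y=2, X=1) weight 1/36
Group by Y:
  weight(Y=0) = 1/12
  weight(Y=2) = 1/18
Total weight = 1/12 + 1/18 = 5/36
P(Y=0 | obs) = 1/12 / 5/36 = 3/5
P(Y=2 | obs) = 1/18 / 5/36 = 2/5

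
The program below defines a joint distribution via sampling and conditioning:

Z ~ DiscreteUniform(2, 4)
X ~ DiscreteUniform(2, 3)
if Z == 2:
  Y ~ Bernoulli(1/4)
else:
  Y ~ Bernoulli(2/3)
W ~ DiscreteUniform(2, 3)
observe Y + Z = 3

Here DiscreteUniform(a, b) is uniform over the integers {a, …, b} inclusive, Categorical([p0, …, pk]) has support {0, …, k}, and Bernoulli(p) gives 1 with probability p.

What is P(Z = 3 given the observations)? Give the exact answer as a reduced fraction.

Enumerate traces; 8 have nonzero weight after conditioning:
  (Z=2, X=2, Y=1, W=2) weight 1/48
  (Z=2, X=2, Y=1, W=3) weight 1/48
  (Z=2, X=3, Y=1, W=2) weight 1/48
  (Z=2, X=3, Y=1, W=3) weight 1/48
  (Z=3, X=2, Y=0, W=2) weight 1/36
  (Z=3, X=2, Y=0, W=3) weight 1/36
  (Z=3, X=3, Y=0, W=2) weight 1/36
  (Z=3, X=3, Y=0, W=3) weight 1/36
Group by Z:
  weight(Z=2) = 1/12
  weight(Z=3) = 1/9
Total weight = 1/12 + 1/9 = 7/36
P(Z=2 | obs) = 1/12 / 7/36 = 3/7
P(Z=3 | obs) = 1/9 / 7/36 = 4/7

P(Z = 3 | obs) = 4/7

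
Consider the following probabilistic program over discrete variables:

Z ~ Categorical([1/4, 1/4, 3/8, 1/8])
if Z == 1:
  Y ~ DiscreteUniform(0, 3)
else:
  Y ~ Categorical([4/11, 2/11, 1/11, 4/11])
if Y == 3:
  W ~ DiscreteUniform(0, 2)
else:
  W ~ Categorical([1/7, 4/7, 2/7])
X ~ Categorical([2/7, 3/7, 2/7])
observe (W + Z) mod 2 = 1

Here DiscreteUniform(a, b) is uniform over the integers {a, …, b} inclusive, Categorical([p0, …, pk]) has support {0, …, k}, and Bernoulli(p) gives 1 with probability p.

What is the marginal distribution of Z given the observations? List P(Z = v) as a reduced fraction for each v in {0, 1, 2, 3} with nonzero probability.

P(Z=0) = 448/1809, P(Z=1) = 451/1809, P(Z=2) = 224/603, P(Z=3) = 238/1809

Enumerate traces; 72 have nonzero weight after conditioning:
  (Z=0, Y=0, W=1, X=0) weight 8/539
  (Z=0, Y=0, W=1, X=1) weight 12/539
  (Z=0, Y=0, W=1, X=2) weight 8/539
  (Z=0, Y=1, W=1, X=0) weight 4/539
  (Z=0, Y=1, W=1, X=1) weight 6/539
  (Z=0, Y=1, W=1, X=2) weight 4/539
  (Z=0, Y=2, W=1, X=0) weight 2/539
  (Z=0, Y=2, W=1, X=1) weight 3/539
  (Z=1, Y=0, W=0, X=0) weight 1/392
  (Z=2, Y=0, W=1, X=0) weight 12/539
  … 62 more
Group by Z:
  weight(Z=0) = 4/33
  weight(Z=1) = 41/336
  weight(Z=2) = 2/11
  weight(Z=3) = 17/264
Total weight = 4/33 + 41/336 + 2/11 + 17/264 = 603/1232
P(Z=0 | obs) = 4/33 / 603/1232 = 448/1809
P(Z=1 | obs) = 41/336 / 603/1232 = 451/1809
P(Z=2 | obs) = 2/11 / 603/1232 = 224/603
P(Z=3 | obs) = 17/264 / 603/1232 = 238/1809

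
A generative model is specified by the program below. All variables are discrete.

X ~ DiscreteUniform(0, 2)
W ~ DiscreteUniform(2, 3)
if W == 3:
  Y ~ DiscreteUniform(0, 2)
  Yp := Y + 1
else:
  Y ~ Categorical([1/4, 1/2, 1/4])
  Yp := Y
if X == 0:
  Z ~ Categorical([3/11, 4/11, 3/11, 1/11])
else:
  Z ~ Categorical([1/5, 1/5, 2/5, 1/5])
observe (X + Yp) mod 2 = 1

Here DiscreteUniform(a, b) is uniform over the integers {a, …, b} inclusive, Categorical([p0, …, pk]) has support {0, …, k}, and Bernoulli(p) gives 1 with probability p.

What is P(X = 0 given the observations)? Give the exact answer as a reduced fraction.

P(X = 0 | obs) = 7/19

Enumerate traces; 36 have nonzero weight after conditioning:
  (X=0, W=2, Y=1, Z=0) weight 1/44
  (X=0, W=2, Y=1, Z=1) weight 1/33
  (X=0, W=2, Y=1, Z=2) weight 1/44
  (X=0, W=2, Y=1, Z=3) weight 1/132
  (X=0, W=3, Y=0, Z=0) weight 1/66
  (X=0, W=3, Y=0, Z=1) weight 2/99
  (X=0, W=3, Y=0, Z=2) weight 1/66
  (X=0, W=3, Y=0, Z=3) weight 1/198
  (X=1, W=2, Y=0, Z=0) weight 1/120
  (X=2, W=2, Y=1, Z=0) weight 1/60
  … 26 more
Group by X:
  weight(X=0) = 7/36
  weight(X=1) = 5/36
  weight(X=2) = 7/36
Total weight = 7/36 + 5/36 + 7/36 = 19/36
P(X=0 | obs) = 7/36 / 19/36 = 7/19
P(X=1 | obs) = 5/36 / 19/36 = 5/19
P(X=2 | obs) = 7/36 / 19/36 = 7/19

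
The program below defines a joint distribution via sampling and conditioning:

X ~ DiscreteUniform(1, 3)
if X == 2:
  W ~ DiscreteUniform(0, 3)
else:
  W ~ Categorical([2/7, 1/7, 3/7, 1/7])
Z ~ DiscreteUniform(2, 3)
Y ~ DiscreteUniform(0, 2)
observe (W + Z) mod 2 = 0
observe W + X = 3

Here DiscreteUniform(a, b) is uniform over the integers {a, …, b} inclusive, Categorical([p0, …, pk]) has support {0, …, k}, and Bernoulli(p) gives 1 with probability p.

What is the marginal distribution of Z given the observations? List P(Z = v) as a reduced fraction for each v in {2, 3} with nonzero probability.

P(Z=2) = 20/27, P(Z=3) = 7/27

Enumerate traces; 9 have nonzero weight after conditioning:
  (X=1, W=2, Z=2, Y=0) weight 1/42
  (X=1, W=2, Z=2, Y=1) weight 1/42
  (X=1, W=2, Z=2, Y=2) weight 1/42
  (X=2, W=1, Z=3, Y=0) weight 1/72
  (X=2, W=1, Z=3, Y=1) weight 1/72
  (X=2, W=1, Z=3, Y=2) weight 1/72
  (X=3, W=0, Z=2, Y=0) weight 1/63
  (X=3, W=0, Z=2, Y=1) weight 1/63
  … 1 more
Group by Z:
  weight(Z=2) = 5/42
  weight(Z=3) = 1/24
Total weight = 5/42 + 1/24 = 9/56
P(Z=2 | obs) = 5/42 / 9/56 = 20/27
P(Z=3 | obs) = 1/24 / 9/56 = 7/27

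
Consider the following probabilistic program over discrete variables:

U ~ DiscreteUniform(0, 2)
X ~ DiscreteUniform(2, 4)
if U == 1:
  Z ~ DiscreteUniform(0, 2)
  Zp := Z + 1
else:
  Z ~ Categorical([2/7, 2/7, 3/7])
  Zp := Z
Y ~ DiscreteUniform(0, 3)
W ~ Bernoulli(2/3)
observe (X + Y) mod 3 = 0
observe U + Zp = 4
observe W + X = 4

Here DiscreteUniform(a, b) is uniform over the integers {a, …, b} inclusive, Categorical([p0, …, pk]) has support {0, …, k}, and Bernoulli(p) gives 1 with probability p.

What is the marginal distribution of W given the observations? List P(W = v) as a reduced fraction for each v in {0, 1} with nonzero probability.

P(W=0) = 1/5, P(W=1) = 4/5

Enumerate traces; 6 have nonzero weight after conditioning:
  (U=1, X=3, Z=2, Y=0, W=1) weight 1/162
  (U=1, X=3, Z=2, Y=3, W=1) weight 1/162
  (U=1, X=4, Z=2, Y=2, W=0) weight 1/324
  (U=2, X=3, Z=2, Y=0, W=1) weight 1/126
  (U=2, X=3, Z=2, Y=3, W=1) weight 1/126
  (U=2, X=4, Z=2, Y=2, W=0) weight 1/252
Group by W:
  weight(W=0) = 4/567
  weight(W=1) = 16/567
Total weight = 4/567 + 16/567 = 20/567
P(W=0 | obs) = 4/567 / 20/567 = 1/5
P(W=1 | obs) = 16/567 / 20/567 = 4/5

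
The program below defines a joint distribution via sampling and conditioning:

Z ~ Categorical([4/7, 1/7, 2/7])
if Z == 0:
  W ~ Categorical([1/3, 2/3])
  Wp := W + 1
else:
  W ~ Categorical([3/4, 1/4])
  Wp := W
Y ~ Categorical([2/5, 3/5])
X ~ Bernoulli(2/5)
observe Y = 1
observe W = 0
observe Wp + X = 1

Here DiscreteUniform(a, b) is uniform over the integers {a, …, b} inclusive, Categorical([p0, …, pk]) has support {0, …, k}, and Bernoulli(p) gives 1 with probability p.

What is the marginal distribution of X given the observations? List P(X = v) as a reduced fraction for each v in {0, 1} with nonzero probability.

Enumerate traces; 3 have nonzero weight after conditioning:
  (Z=0, W=0, Y=1, X=0) weight 12/175
  (Z=1, W=0, Y=1, X=1) weight 9/350
  (Z=2, W=0, Y=1, X=1) weight 9/175
Group by X:
  weight(X=0) = 12/175
  weight(X=1) = 27/350
Total weight = 12/175 + 27/350 = 51/350
P(X=0 | obs) = 12/175 / 51/350 = 8/17
P(X=1 | obs) = 27/350 / 51/350 = 9/17

P(X=0) = 8/17, P(X=1) = 9/17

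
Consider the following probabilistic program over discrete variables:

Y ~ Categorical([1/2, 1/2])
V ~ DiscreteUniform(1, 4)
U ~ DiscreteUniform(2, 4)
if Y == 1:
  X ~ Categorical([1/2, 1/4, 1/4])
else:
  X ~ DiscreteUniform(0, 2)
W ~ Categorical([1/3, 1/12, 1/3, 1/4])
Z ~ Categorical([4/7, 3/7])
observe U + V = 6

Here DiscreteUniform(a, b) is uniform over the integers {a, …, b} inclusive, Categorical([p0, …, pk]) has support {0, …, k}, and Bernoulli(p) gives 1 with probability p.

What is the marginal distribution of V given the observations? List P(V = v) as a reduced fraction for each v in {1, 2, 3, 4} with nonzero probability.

P(V=2) = 1/3, P(V=3) = 1/3, P(V=4) = 1/3

Enumerate traces; 144 have nonzero weight after conditioning:
  (Y=0, V=2, U=4, X=0, W=0, Z=0) weight 1/378
  (Y=0, V=2, U=4, X=0, W=0, Z=1) weight 1/504
  (Y=0, V=2, U=4, X=0, W=1, Z=0) weight 1/1512
  (Y=0, V=2, U=4, X=0, W=1, Z=1) weight 1/2016
  (Y=0, V=2, U=4, X=0, W=2, Z=0) weight 1/378
  (Y=0, V=2, U=4, X=0, W=2, Z=1) weight 1/504
  (Y=0, V=2, U=4, X=0, W=3, Z=0) weight 1/504
  (Y=0, V=2, U=4, X=0, W=3, Z=1) weight 1/672
  (Y=0, V=3, U=3, X=0, W=0, Z=0) weight 1/378
  (Y=0, V=4, U=2, X=0, W=0, Z=0) weight 1/378
  … 134 more
Group by V:
  weight(V=2) = 1/12
  weight(V=3) = 1/12
  weight(V=4) = 1/12
Total weight = 1/12 + 1/12 + 1/12 = 1/4
P(V=2 | obs) = 1/12 / 1/4 = 1/3
P(V=3 | obs) = 1/12 / 1/4 = 1/3
P(V=4 | obs) = 1/12 / 1/4 = 1/3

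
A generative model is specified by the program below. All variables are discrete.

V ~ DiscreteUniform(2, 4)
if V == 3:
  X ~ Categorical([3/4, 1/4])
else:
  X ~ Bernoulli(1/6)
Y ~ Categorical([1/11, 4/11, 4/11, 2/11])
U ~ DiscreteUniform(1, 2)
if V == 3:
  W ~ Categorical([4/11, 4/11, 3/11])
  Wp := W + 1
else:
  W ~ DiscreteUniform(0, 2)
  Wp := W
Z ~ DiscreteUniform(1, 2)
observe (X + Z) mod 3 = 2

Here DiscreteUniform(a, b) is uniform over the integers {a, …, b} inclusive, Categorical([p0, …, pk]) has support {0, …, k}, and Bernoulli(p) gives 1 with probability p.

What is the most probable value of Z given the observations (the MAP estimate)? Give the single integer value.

Enumerate traces; 144 have nonzero weight after conditioning:
  (V=2, X=0, Y=0, U=1, W=0, Z=2) weight 5/2376
  (V=2, X=0, Y=0, U=1, W=1, Z=2) weight 5/2376
  (V=2, X=0, Y=0, U=1, W=2, Z=2) weight 5/2376
  (V=2, X=0, Y=0, U=2, W=0, Z=2) weight 5/2376
  (V=2, X=0, Y=0, U=2, W=1, Z=2) weight 5/2376
  (V=2, X=0, Y=0, U=2, W=2, Z=2) weight 5/2376
  (V=2, X=0, Y=1, U=1, W=0, Z=2) weight 5/594
  (V=2, X=0, Y=1, U=1, W=1, Z=2) weight 5/594
  (V=2, X=1, Y=0, U=1, W=0, Z=1) weight 1/2376
  … 135 more
Group by Z:
  weight(Z=1) = 7/72
  weight(Z=2) = 29/72
Total weight = 7/72 + 29/72 = 1/2
P(Z=1 | obs) = 7/72 / 1/2 = 7/36
P(Z=2 | obs) = 29/72 / 1/2 = 29/36
argmax = 2

argmax_v P(Z = v | obs) = 2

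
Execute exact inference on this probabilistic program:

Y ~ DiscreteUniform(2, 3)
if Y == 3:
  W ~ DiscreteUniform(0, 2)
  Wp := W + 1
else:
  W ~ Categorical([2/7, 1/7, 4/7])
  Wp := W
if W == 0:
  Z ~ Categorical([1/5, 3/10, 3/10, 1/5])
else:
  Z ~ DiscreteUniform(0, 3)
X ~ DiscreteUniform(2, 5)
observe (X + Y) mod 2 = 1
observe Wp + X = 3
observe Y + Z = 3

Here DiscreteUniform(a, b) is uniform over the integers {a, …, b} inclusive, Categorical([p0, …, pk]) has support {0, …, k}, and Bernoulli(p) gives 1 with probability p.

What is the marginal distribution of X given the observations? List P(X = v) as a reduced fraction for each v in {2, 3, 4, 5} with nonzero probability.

Enumerate traces; 2 have nonzero weight after conditioning:
  (Y=2, W=0, Z=1, X=3) weight 3/280
  (Y=3, W=0, Z=0, X=2) weight 1/120
Group by X:
  weight(X=2) = 1/120
  weight(X=3) = 3/280
Total weight = 1/120 + 3/280 = 2/105
P(X=2 | obs) = 1/120 / 2/105 = 7/16
P(X=3 | obs) = 3/280 / 2/105 = 9/16

P(X=2) = 7/16, P(X=3) = 9/16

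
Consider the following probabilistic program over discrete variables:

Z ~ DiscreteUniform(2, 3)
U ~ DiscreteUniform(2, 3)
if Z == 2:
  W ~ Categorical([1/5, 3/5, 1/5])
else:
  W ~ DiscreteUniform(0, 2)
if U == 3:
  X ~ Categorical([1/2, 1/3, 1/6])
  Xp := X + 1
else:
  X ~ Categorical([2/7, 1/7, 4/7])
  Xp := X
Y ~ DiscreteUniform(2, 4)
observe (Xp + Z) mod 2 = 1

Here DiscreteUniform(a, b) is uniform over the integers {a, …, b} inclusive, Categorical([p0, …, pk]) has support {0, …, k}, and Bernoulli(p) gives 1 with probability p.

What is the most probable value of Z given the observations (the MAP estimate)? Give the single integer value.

argmax_v P(Z = v | obs) = 3

Enumerate traces; 54 have nonzero weight after conditioning:
  (Z=2, U=2, W=0, X=1, Y=2) weight 1/420
  (Z=2, U=2, W=0, X=1, Y=3) weight 1/420
  (Z=2, U=2, W=0, X=1, Y=4) weight 1/420
  (Z=2, U=2, W=1, X=1, Y=2) weight 1/140
  (Z=2, U=2, W=1, X=1, Y=3) weight 1/140
  (Z=2, U=2, W=1, X=1, Y=4) weight 1/140
  (Z=2, U=2, W=2, X=1, Y=2) weight 1/420
  (Z=2, U=2, W=2, X=1, Y=3) weight 1/420
  (Z=3, U=2, W=0, X=0, Y=2) weight 1/126
  … 45 more
Group by Z:
  weight(Z=2) = 17/84
  weight(Z=3) = 25/84
Total weight = 17/84 + 25/84 = 1/2
P(Z=2 | obs) = 17/84 / 1/2 = 17/42
P(Z=3 | obs) = 25/84 / 1/2 = 25/42
argmax = 3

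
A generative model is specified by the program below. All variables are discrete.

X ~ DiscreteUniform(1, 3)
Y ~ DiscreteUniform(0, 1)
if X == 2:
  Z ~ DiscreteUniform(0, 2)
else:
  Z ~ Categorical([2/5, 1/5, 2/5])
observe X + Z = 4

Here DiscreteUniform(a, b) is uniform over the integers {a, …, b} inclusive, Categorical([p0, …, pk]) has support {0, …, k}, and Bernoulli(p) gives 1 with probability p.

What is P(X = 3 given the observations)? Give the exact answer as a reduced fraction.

Enumerate traces; 4 have nonzero weight after conditioning:
  (X=2, Y=0, Z=2) weight 1/18
  (X=2, Y=1, Z=2) weight 1/18
  (X=3, Y=0, Z=1) weight 1/30
  (X=3, Y=1, Z=1) weight 1/30
Group by X:
  weight(X=2) = 1/9
  weight(X=3) = 1/15
Total weight = 1/9 + 1/15 = 8/45
P(X=2 | obs) = 1/9 / 8/45 = 5/8
P(X=3 | obs) = 1/15 / 8/45 = 3/8

P(X = 3 | obs) = 3/8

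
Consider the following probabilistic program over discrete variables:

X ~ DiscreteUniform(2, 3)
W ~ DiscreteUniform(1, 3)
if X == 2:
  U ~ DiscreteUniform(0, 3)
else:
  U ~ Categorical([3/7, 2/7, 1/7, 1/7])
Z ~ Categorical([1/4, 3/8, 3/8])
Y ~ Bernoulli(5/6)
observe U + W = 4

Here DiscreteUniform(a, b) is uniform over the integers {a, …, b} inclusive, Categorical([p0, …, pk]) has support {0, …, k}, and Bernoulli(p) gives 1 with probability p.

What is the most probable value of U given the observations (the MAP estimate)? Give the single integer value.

argmax_v P(U = v | obs) = 1

Enumerate traces; 36 have nonzero weight after conditioning:
  (X=2, W=1, U=3, Z=0, Y=0) weight 1/576
  (X=2, W=1, U=3, Z=0, Y=1) weight 5/576
  (X=2, W=1, U=3, Z=1, Y=0) weight 1/384
  (X=2, W=1, U=3, Z=1, Y=1) weight 5/384
  (X=2, W=1, U=3, Z=2, Y=0) weight 1/384
  (X=2, W=1, U=3, Z=2, Y=1) weight 5/384
  (X=2, W=2, U=2, Z=0, Y=0) weight 1/576
  (X=2, W=2, U=2, Z=0, Y=1) weight 5/576
  (X=2, W=3, U=1, Z=0, Y=0) weight 1/576
  … 27 more
Group by U:
  weight(U=1) = 5/56
  weight(U=2) = 11/168
  weight(U=3) = 11/168
Total weight = 5/56 + 11/168 + 11/168 = 37/168
P(U=1 | obs) = 5/56 / 37/168 = 15/37
P(U=2 | obs) = 11/168 / 37/168 = 11/37
P(U=3 | obs) = 11/168 / 37/168 = 11/37
argmax = 1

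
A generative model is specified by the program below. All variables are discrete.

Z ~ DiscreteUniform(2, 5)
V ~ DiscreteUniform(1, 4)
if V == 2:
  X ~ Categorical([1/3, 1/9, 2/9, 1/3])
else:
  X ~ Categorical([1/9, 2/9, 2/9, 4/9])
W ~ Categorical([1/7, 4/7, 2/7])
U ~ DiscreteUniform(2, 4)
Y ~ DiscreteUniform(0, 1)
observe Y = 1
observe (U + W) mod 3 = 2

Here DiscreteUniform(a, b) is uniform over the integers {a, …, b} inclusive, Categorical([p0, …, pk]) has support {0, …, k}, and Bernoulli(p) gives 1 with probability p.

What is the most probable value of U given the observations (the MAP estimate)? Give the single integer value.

argmax_v P(U = v | obs) = 4

Enumerate traces; 192 have nonzero weight after conditioning:
  (Z=2, V=1, X=0, W=0, U=2, Y=1) weight 1/6048
  (Z=2, V=1, X=0, W=1, U=4, Y=1) weight 1/1512
  (Z=2, V=1, X=0, W=2, U=3, Y=1) weight 1/3024
  (Z=2, V=1, X=1, W=0, U=2, Y=1) weight 1/3024
  (Z=2, V=1, X=1, W=1, U=4, Y=1) weight 1/756
  (Z=2, V=1, X=1, W=2, U=3, Y=1) weight 1/1512
  (Z=2, V=1, X=2, W=0, U=2, Y=1) weight 1/3024
  (Z=2, V=1, X=2, W=1, U=4, Y=1) weight 1/756
  … 184 more
Group by U:
  weight(U=2) = 1/42
  weight(U=3) = 1/21
  weight(U=4) = 2/21
Total weight = 1/42 + 1/21 + 2/21 = 1/6
P(U=2 | obs) = 1/42 / 1/6 = 1/7
P(U=3 | obs) = 1/21 / 1/6 = 2/7
P(U=4 | obs) = 2/21 / 1/6 = 4/7
argmax = 4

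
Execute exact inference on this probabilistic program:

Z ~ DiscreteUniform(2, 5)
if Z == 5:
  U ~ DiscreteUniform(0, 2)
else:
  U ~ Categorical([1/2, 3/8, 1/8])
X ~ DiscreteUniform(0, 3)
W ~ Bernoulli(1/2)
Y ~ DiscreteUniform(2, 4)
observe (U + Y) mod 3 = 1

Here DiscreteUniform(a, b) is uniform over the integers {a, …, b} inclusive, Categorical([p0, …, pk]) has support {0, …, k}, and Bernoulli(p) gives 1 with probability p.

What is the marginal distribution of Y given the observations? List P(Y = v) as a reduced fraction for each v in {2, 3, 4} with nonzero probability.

Enumerate traces; 96 have nonzero weight after conditioning:
  (Z=2, U=0, X=0, W=0, Y=4) weight 1/192
  (Z=2, U=0, X=0, W=1, Y=4) weight 1/192
  (Z=2, U=0, X=1, W=0, Y=4) weight 1/192
  (Z=2, U=0, X=1, W=1, Y=4) weight 1/192
  (Z=2, U=0, X=2, W=0, Y=4) weight 1/192
  (Z=2, U=0, X=2, W=1, Y=4) weight 1/192
  (Z=2, U=0, X=3, W=0, Y=4) weight 1/192
  (Z=2, U=0, X=3, W=1, Y=4) weight 1/192
  (Z=2, U=1, X=0, W=0, Y=3) weight 1/256
  (Z=2, U=2, X=0, W=0, Y=2) weight 1/768
  … 86 more
Group by Y:
  weight(Y=2) = 17/288
  weight(Y=3) = 35/288
  weight(Y=4) = 11/72
Total weight = 17/288 + 35/288 + 11/72 = 1/3
P(Y=2 | obs) = 17/288 / 1/3 = 17/96
P(Y=3 | obs) = 35/288 / 1/3 = 35/96
P(Y=4 | obs) = 11/72 / 1/3 = 11/24

P(Y=2) = 17/96, P(Y=3) = 35/96, P(Y=4) = 11/24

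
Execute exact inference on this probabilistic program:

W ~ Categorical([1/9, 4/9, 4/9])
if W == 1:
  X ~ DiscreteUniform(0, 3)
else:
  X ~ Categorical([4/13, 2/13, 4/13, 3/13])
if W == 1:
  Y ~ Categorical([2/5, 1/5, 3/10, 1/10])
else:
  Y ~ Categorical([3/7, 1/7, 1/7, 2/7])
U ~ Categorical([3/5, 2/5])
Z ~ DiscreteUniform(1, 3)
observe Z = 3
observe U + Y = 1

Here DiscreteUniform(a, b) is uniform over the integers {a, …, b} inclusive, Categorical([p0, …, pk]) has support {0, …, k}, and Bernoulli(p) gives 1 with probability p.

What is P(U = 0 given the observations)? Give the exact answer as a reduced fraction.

P(U = 0 | obs) = 159/421

Enumerate traces; 24 have nonzero weight after conditioning:
  (W=0, X=0, Y=0, U=1, Z=3) weight 8/4095
  (W=0, X=0, Y=1, U=0, Z=3) weight 4/4095
  (W=0, X=1, Y=0, U=1, Z=3) weight 4/4095
  (W=0, X=1, Y=1, U=0, Z=3) weight 2/4095
  (W=0, X=2, Y=0, U=1, Z=3) weight 8/4095
  (W=0, X=2, Y=1, U=0, Z=3) weight 4/4095
  (W=0, X=3, Y=0, U=1, Z=3) weight 2/1365
  (W=0, X=3, Y=1, U=0, Z=3) weight 1/1365
  … 16 more
Group by U:
  weight(U=0) = 53/1575
  weight(U=1) = 262/4725
Total weight = 53/1575 + 262/4725 = 421/4725
P(U=0 | obs) = 53/1575 / 421/4725 = 159/421
P(U=1 | obs) = 262/4725 / 421/4725 = 262/421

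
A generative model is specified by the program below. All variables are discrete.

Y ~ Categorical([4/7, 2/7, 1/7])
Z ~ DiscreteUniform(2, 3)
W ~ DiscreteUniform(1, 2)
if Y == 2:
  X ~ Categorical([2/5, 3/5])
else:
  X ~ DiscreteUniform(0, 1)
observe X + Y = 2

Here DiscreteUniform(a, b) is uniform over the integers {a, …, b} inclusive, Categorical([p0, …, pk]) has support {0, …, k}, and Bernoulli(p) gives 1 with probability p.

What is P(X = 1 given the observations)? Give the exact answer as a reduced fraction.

P(X = 1 | obs) = 5/7

Enumerate traces; 8 have nonzero weight after conditioning:
  (Y=1, Z=2, W=1, X=1) weight 1/28
  (Y=1, Z=2, W=2, X=1) weight 1/28
  (Y=1, Z=3, W=1, X=1) weight 1/28
  (Y=1, Z=3, W=2, X=1) weight 1/28
  (Y=2, Z=2, W=1, X=0) weight 1/70
  (Y=2, Z=2, W=2, X=0) weight 1/70
  (Y=2, Z=3, W=1, X=0) weight 1/70
  (Y=2, Z=3, W=2, X=0) weight 1/70
Group by X:
  weight(X=0) = 2/35
  weight(X=1) = 1/7
Total weight = 2/35 + 1/7 = 1/5
P(X=0 | obs) = 2/35 / 1/5 = 2/7
P(X=1 | obs) = 1/7 / 1/5 = 5/7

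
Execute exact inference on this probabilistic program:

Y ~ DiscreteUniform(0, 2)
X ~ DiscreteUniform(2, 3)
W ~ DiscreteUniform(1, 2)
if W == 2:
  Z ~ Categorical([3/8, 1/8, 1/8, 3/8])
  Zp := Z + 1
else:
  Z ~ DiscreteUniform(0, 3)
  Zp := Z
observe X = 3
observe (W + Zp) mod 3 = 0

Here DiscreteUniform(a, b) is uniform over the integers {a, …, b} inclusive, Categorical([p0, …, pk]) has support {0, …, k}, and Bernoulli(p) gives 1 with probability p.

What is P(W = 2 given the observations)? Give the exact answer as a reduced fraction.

Enumerate traces; 9 have nonzero weight after conditioning:
  (Y=0, X=3, W=1, Z=2) weight 1/48
  (Y=0, X=3, W=2, Z=0) weight 1/32
  (Y=0, X=3, W=2, Z=3) weight 1/32
  (Y=1, X=3, W=1, Z=2) weight 1/48
  (Y=1, X=3, W=2, Z=0) weight 1/32
  (Y=1, X=3, W=2, Z=3) weight 1/32
  (Y=2, X=3, W=1, Z=2) weight 1/48
  (Y=2, X=3, W=2, Z=0) weight 1/32
  … 1 more
Group by W:
  weight(W=1) = 1/16
  weight(W=2) = 3/16
Total weight = 1/16 + 3/16 = 1/4
P(W=1 | obs) = 1/16 / 1/4 = 1/4
P(W=2 | obs) = 3/16 / 1/4 = 3/4

P(W = 2 | obs) = 3/4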